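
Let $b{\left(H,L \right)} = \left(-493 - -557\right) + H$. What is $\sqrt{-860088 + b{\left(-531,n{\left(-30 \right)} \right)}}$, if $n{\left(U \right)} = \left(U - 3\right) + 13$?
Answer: $i \sqrt{860555} \approx 927.66 i$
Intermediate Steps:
$n{\left(U \right)} = 10 + U$ ($n{\left(U \right)} = \left(-3 + U\right) + 13 = 10 + U$)
$b{\left(H,L \right)} = 64 + H$ ($b{\left(H,L \right)} = \left(-493 + 557\right) + H = 64 + H$)
$\sqrt{-860088 + b{\left(-531,n{\left(-30 \right)} \right)}} = \sqrt{-860088 + \left(64 - 531\right)} = \sqrt{-860088 - 467} = \sqrt{-860555} = i \sqrt{860555}$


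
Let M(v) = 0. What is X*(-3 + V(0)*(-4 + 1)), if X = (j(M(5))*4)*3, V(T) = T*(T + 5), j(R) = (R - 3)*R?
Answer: 0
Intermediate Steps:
j(R) = R*(-3 + R) (j(R) = (-3 + R)*R = R*(-3 + R))
V(T) = T*(5 + T)
X = 0 (X = ((0*(-3 + 0))*4)*3 = ((0*(-3))*4)*3 = (0*4)*3 = 0*3 = 0)
X*(-3 + V(0)*(-4 + 1)) = 0*(-3 + (0*(5 + 0))*(-4 + 1)) = 0*(-3 + (0*5)*(-3)) = 0*(-3 + 0*(-3)) = 0*(-3 + 0) = 0*(-3) = 0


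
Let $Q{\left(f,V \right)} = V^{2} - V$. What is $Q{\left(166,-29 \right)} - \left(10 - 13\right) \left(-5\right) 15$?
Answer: $645$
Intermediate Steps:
$Q{\left(166,-29 \right)} - \left(10 - 13\right) \left(-5\right) 15 = - 29 \left(-1 - 29\right) - \left(10 - 13\right) \left(-5\right) 15 = \left(-29\right) \left(-30\right) - \left(-3\right) \left(-5\right) 15 = 870 - 15 \cdot 15 = 870 - 225 = 645$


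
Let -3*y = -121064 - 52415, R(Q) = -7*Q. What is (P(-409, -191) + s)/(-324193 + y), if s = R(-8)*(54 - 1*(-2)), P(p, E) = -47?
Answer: -9267/799100 ≈ -0.011597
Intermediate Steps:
y = 173479/3 (y = -(-121064 - 52415)/3 = -⅓*(-173479) = 173479/3 ≈ 57826.)
s = 3136 (s = (-7*(-8))*(54 - 1*(-2)) = 56*(54 + 2) = 56*56 = 3136)
(P(-409, -191) + s)/(-324193 + y) = (-47 + 3136)/(-324193 + 173479/3) = 3089/(-799100/3) = 3089*(-3/799100) = -9267/799100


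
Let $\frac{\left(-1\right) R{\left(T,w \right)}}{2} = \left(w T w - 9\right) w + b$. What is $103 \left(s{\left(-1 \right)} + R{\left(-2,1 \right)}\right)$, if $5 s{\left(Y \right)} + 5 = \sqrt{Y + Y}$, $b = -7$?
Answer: $3605 + \frac{103 i \sqrt{2}}{5} \approx 3605.0 + 29.133 i$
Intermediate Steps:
$R{\left(T,w \right)} = 14 - 2 w \left(-9 + T w^{2}\right)$ ($R{\left(T,w \right)} = - 2 \left(\left(w T w - 9\right) w - 7\right) = - 2 \left(\left(T w w - 9\right) w - 7\right) = - 2 \left(\left(T w^{2} - 9\right) w - 7\right) = - 2 \left(\left(-9 + T w^{2}\right) w - 7\right) = - 2 \left(w \left(-9 + T w^{2}\right) - 7\right) = - 2 \left(-7 + w \left(-9 + T w^{2}\right)\right) = 14 - 2 w \left(-9 + T w^{2}\right)$)
$s{\left(Y \right)} = -1 + \frac{\sqrt{2} \sqrt{Y}}{5}$ ($s{\left(Y \right)} = -1 + \frac{\sqrt{Y + Y}}{5} = -1 + \frac{\sqrt{2 Y}}{5} = -1 + \frac{\sqrt{2} \sqrt{Y}}{5}$)
$103 \left(s{\left(-1 \right)} + R{\left(-2,1 \right)}\right) = 103 \left(\left(-1 + \frac{\sqrt{2} \sqrt{-1}}{5}\right) + \left(14 + 18 \cdot 1 - - 4 \cdot 1^{3}\right)\right) = 103 \left(\left(-1 + \frac{\sqrt{2} i}{5}\right) + \left(14 + 18 - \left(-4\right) 1\right)\right) = 103 \left(\left(-1 + \frac{i \sqrt{2}}{5}\right) + \left(14 + 18 + 4\right)\right) = 103 \left(\left(-1 + \frac{i \sqrt{2}}{5}\right) + 36\right) = 103 \left(35 + \frac{i \sqrt{2}}{5}\right) = 3605 + \frac{103 i \sqrt{2}}{5}$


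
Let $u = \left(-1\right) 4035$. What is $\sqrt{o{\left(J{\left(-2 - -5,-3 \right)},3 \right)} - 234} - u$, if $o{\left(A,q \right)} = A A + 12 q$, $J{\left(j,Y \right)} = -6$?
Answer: $4035 + 9 i \sqrt{2} \approx 4035.0 + 12.728 i$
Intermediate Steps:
$o{\left(A,q \right)} = A^{2} + 12 q$
$u = -4035$
$\sqrt{o{\left(J{\left(-2 - -5,-3 \right)},3 \right)} - 234} - u = \sqrt{\left(\left(-6\right)^{2} + 12 \cdot 3\right) - 234} - -4035 = \sqrt{\left(36 + 36\right) - 234} + 4035 = \sqrt{72 - 234} + 4035 = \sqrt{-162} + 4035 = 9 i \sqrt{2} + 4035 = 4035 + 9 i \sqrt{2}$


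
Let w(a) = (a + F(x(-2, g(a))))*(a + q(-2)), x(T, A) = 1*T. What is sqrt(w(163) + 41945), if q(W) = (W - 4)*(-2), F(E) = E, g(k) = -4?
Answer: 2*sqrt(17530) ≈ 264.80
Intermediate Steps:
x(T, A) = T
q(W) = 8 - 2*W (q(W) = (-4 + W)*(-2) = 8 - 2*W)
w(a) = (-2 + a)*(12 + a) (w(a) = (a - 2)*(a + (8 - 2*(-2))) = (-2 + a)*(a + (8 + 4)) = (-2 + a)*(a + 12) = (-2 + a)*(12 + a))
sqrt(w(163) + 41945) = sqrt((-24 + 163**2 + 10*163) + 41945) = sqrt((-24 + 26569 + 1630) + 41945) = sqrt(28175 + 41945) = sqrt(70120) = 2*sqrt(17530)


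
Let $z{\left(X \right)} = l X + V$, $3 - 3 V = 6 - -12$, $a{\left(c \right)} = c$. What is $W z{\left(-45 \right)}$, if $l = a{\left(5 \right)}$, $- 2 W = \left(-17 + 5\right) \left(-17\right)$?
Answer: $23460$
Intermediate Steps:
$W = -102$ ($W = - \frac{\left(-17 + 5\right) \left(-17\right)}{2} = - \frac{\left(-12\right) \left(-17\right)}{2} = \left(- \frac{1}{2}\right) 204 = -102$)
$V = -5$ ($V = 1 - \frac{6 - -12}{3} = 1 - \frac{6 + 12}{3} = 1 - 6 = -5$)
$l = 5$
$z{\left(X \right)} = -5 + 5 X$ ($z{\left(X \right)} = 5 X - 5 = -5 + 5 X$)
$W z{\left(-45 \right)} = - 102 \left(-5 + 5 \left(-45\right)\right) = - 102 \left(-5 - 225\right) = \left(-102\right) \left(-230\right) = 23460$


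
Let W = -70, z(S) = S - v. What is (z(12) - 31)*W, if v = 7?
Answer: 1820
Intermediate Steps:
z(S) = -7 + S (z(S) = S - 1*7 = S - 7 = -7 + S)
(z(12) - 31)*W = ((-7 + 12) - 31)*(-70) = (5 - 31)*(-70) = -26*(-70) = 1820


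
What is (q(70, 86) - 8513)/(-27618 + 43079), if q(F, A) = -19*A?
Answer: -10147/15461 ≈ -0.65630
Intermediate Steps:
(q(70, 86) - 8513)/(-27618 + 43079) = (-19*86 - 8513)/(-27618 + 43079) = (-1634 - 8513)/15461 = -10147*1/15461 = -10147/15461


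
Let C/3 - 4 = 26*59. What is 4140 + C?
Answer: 8754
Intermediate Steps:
C = 4614 (C = 12 + 3*(26*59) = 12 + 3*1534 = 12 + 4602 = 4614)
4140 + C = 4140 + 4614 = 8754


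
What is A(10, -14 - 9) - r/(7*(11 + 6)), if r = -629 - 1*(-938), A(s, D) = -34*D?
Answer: 92749/119 ≈ 779.40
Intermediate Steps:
r = 309 (r = -629 + 938 = 309)
A(10, -14 - 9) - r/(7*(11 + 6)) = -34*(-14 - 9) - 309/(7*(11 + 6)) = -34*(-23) - 309/(7*17) = 782 - 309/119 = 92749/119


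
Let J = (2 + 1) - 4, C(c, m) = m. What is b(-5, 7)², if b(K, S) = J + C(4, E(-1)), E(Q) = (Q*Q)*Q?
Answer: 4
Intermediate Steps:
E(Q) = Q³ (E(Q) = Q²*Q = Q³)
J = -1 (J = 3 - 4 = -1)
b(K, S) = -2 (b(K, S) = -1 + (-1)³ = -1 - 1 = -2)
b(-5, 7)² = (-2)² = 4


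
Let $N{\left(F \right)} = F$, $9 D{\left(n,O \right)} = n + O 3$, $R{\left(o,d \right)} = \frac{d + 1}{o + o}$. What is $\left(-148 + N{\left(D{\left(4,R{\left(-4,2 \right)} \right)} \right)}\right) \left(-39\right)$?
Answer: $\frac{138229}{24} \approx 5759.5$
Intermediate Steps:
$R{\left(o,d \right)} = \frac{1 + d}{2 o}$
$D{\left(n,O \right)} = \frac{O}{3} + \frac{n}{9}$ ($D{\left(n,O \right)} = \frac{n + O 3}{9} = \frac{n + 3 O}{9} = \frac{O}{3} + \frac{n}{9}$)
$\left(-148 + N{\left(D{\left(4,R{\left(-4,2 \right)} \right)} \right)}\right) \left(-39\right) = \left(-148 + \left(\frac{\frac{1}{2} \frac{1}{-4} \left(1 + 2\right)}{3} + \frac{1}{9} \cdot 4\right)\right) \left(-39\right) = \left(-148 + \left(\frac{\frac{1}{2} \left(- \frac{1}{4}\right) 3}{3} + \frac{4}{9}\right)\right) \left(-39\right) = \left(-148 + \left(\frac{1}{3} \left(- \frac{3}{8}\right) + \frac{4}{9}\right)\right) \left(-39\right) = \left(-148 + \left(- \frac{1}{8} + \frac{4}{9}\right)\right) \left(-39\right) = \left(-148 + \frac{23}{72}\right) \left(-39\right) = \left(- \frac{10633}{72}\right) \left(-39\right) = \frac{138229}{24}$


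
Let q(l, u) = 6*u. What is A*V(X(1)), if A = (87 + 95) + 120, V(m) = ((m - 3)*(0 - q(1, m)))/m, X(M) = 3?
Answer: 0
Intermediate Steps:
V(m) = 18 - 6*m (V(m) = ((m - 3)*(0 - 6*m))/m = ((-3 + m)*(0 - 6*m))/m = ((-3 + m)*(-6*m))/m = (-6*m*(-3 + m))/m = 18 - 6*m)
A = 302 (A = 182 + 120 = 302)
A*V(X(1)) = 302*(18 - 6*3) = 302*(18 - 18) = 302*0 = 0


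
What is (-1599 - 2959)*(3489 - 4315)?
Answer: 3764908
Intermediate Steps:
(-1599 - 2959)*(3489 - 4315) = -4558*(-826) = 3764908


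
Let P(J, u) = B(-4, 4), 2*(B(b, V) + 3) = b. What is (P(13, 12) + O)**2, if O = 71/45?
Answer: 23716/2025 ≈ 11.712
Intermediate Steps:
O = 71/45 (O = 71*(1/45) = 71/45 ≈ 1.5778)
B(b, V) = -3 + b/2
P(J, u) = -5 (P(J, u) = -3 + (1/2)*(-4) = -3 - 2 = -5)
(P(13, 12) + O)**2 = (-5 + 71/45)**2 = (-154/45)**2 = 23716/2025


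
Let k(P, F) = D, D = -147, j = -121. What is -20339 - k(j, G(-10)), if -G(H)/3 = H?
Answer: -20192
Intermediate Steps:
G(H) = -3*H
k(P, F) = -147
-20339 - k(j, G(-10)) = -20339 - 1*(-147) = -20339 + 147 = -20192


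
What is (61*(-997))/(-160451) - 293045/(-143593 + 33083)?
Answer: 249954651/82471814 ≈ 3.0308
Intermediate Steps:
(61*(-997))/(-160451) - 293045/(-143593 + 33083) = -60817*(-1/160451) - 293045/(-110510) = 60817/160451 - 293045*(-1/110510) = 60817/160451 + 1363/514 = 249954651/82471814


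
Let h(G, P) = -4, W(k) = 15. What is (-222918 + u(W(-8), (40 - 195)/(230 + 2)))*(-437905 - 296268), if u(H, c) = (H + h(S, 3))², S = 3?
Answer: 163571541881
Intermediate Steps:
u(H, c) = (-4 + H)² (u(H, c) = (H - 4)² = (-4 + H)²)
(-222918 + u(W(-8), (40 - 195)/(230 + 2)))*(-437905 - 296268) = (-222918 + (-4 + 15)²)*(-437905 - 296268) = (-222918 + 11²)*(-734173) = (-222918 + 121)*(-734173) = -222797*(-734173) = 163571541881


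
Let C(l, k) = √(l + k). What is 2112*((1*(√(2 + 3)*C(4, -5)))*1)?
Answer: 2112*I*√5 ≈ 4722.6*I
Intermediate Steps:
C(l, k) = √(k + l)
2112*((1*(√(2 + 3)*C(4, -5)))*1) = 2112*((1*(√(2 + 3)*√(-5 + 4)))*1) = 2112*((1*(√5*√(-1)))*1) = 2112*((1*(√5*I))*1) = 2112*((1*(I*√5))*1) = 2112*((I*√5)*1) = 2112*(I*√5) = 2112*I*√5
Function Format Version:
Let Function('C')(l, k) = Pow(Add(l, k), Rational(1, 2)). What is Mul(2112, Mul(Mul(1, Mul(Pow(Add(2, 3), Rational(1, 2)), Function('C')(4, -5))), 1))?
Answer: Mul(2112, I, Pow(5, Rational(1, 2))) ≈ Mul(4722.6, I)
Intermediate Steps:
Function('C')(l, k) = Pow(Add(k, l), Rational(1, 2))
Mul(2112, Mul(Mul(1, Mul(Pow(Add(2, 3), Rational(1, 2)), Function('C')(4, -5))), 1)) = Mul(2112, Mul(Mul(1, Mul(Pow(Add(2, 3), Rational(1, 2)), Pow(Add(-5, 4), Rational(1, 2)))), 1)) = Mul(2112, Mul(Mul(1, Mul(Pow(5, Rational(1, 2)), Pow(-1, Rational(1, 2)))), 1)) = Mul(2112, Mul(Mul(1, Mul(Pow(5, Rational(1, 2)), I)), 1)) = Mul(2112, Mul(Mul(1, Mul(I, Pow(5, Rational(1, 2)))), 1)) = Mul(2112, Mul(Mul(I, Pow(5, Rational(1, 2))), 1)) = Mul(2112, Mul(I, Pow(5, Rational(1, 2)))) = Mul(2112, I, Pow(5, Rational(1, 2)))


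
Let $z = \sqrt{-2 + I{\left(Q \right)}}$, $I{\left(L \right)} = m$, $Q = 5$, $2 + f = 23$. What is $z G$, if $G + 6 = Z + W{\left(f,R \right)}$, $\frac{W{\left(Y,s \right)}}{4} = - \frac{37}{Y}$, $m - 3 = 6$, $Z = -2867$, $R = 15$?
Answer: $- \frac{60481 \sqrt{7}}{21} \approx -7619.9$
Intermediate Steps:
$f = 21$ ($f = -2 + 23 = 21$)
$m = 9$ ($m = 3 + 6 = 9$)
$W{\left(Y,s \right)} = - \frac{148}{Y}$ ($W{\left(Y,s \right)} = 4 \left(- \frac{37}{Y}\right) = - \frac{148}{Y}$)
$I{\left(L \right)} = 9$
$G = - \frac{60481}{21}$ ($G = -6 - \left(2867 + \frac{148}{21}\right) = -6 - \frac{60355}{21} = - \frac{60481}{21} \approx -2880.0$)
$z = \sqrt{7}$ ($z = \sqrt{-2 + 9} = \sqrt{7} \approx 2.6458$)
$z G = \sqrt{7} \left(- \frac{60481}{21}\right) = - \frac{60481 \sqrt{7}}{21}$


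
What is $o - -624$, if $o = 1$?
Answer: $625$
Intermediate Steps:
$o - -624 = 1 - -624 = 1 + 624 = 625$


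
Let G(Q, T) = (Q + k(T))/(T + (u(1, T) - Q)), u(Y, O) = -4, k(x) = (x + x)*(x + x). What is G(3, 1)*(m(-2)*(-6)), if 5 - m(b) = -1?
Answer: 42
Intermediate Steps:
k(x) = 4*x**2 (k(x) = (2*x)*(2*x) = 4*x**2)
m(b) = 6 (m(b) = 5 - 1*(-1) = 5 + 1 = 6)
G(Q, T) = (Q + 4*T**2)/(-4 + T - Q) (G(Q, T) = (Q + 4*T**2)/(T + (-4 - Q)) = (Q + 4*T**2)/(-4 + T - Q))
G(3, 1)*(m(-2)*(-6)) = ((-1*3 - 4*1**2)/(4 + 3 - 1*1))*(6*(-6)) = ((-3 - 4*1)/(4 + 3 - 1))*(-36) = ((-3 - 4)/6)*(-36) = ((1/6)*(-7))*(-36) = -7/6*(-36) = 42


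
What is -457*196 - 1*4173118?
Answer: -4262690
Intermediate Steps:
-457*196 - 1*4173118 = -89572 - 4173118 = -4262690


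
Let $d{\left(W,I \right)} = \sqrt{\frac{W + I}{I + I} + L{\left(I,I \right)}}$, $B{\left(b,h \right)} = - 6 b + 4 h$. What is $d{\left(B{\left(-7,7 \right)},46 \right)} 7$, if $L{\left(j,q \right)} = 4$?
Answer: $\frac{77 \sqrt{23}}{23} \approx 16.056$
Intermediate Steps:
$d{\left(W,I \right)} = \sqrt{4 + \frac{I + W}{2 I}}$ ($d{\left(W,I \right)} = \sqrt{\frac{W + I}{I + I} + 4} = \sqrt{\frac{I + W}{2 I} + 4} = \sqrt{4 + \frac{I + W}{2 I}}$)
$d{\left(B{\left(-7,7 \right)},46 \right)} 7 = \frac{\sqrt{18 + \frac{2 \left(\left(-6\right) \left(-7\right) + 4 \cdot 7\right)}{46}}}{2} \cdot 7 = \frac{\sqrt{18 + 2 \left(42 + 28\right) \frac{1}{46}}}{2} \cdot 7 = \frac{\sqrt{18 + 2 \cdot 70 \cdot \frac{1}{46}}}{2} \cdot 7 = \frac{\sqrt{18 + \frac{70}{23}}}{2} \cdot 7 = \frac{\sqrt{\frac{484}{23}}}{2} \cdot 7 = \frac{\frac{22}{23} \sqrt{23}}{2} \cdot 7 = \frac{11 \sqrt{23}}{23} \cdot 7 = \frac{77 \sqrt{23}}{23}$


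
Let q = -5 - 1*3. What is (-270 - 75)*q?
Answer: 2760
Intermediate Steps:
q = -8 (q = -5 - 3 = -8)
(-270 - 75)*q = (-270 - 75)*(-8) = -345*(-8) = 2760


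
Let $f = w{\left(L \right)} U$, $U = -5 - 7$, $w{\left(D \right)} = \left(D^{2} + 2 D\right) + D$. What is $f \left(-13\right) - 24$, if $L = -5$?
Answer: $1536$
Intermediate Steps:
$w{\left(D \right)} = D^{2} + 3 D$
$U = -12$ ($U = -5 - 7 = -12$)
$f = -120$ ($f = - 5 \left(3 - 5\right) \left(-12\right) = \left(-5\right) \left(-2\right) \left(-12\right) = 10 \left(-12\right) = -120$)
$f \left(-13\right) - 24 = \left(-120\right) \left(-13\right) - 24 = 1560 - 24 = 1536$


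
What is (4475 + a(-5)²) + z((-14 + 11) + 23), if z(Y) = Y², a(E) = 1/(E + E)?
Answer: 487501/100 ≈ 4875.0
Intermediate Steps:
a(E) = 1/(2*E)
(4475 + a(-5)²) + z((-14 + 11) + 23) = (4475 + ((½)/(-5))²) + ((-14 + 11) + 23)² = (4475 + ((½)*(-⅕))²) + (-3 + 23)² = (4475 + (-⅒)²) + 20² = (4475 + 1/100) + 400 = 447501/100 + 400 = 487501/100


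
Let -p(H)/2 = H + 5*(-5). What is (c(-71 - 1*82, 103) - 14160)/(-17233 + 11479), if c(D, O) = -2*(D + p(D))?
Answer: 7283/2877 ≈ 2.5315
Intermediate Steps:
p(H) = 50 - 2*H (p(H) = -2*(H + 5*(-5)) = -2*(H - 25) = -2*(-25 + H) = 50 - 2*H)
c(D, O) = -100 + 2*D (c(D, O) = -2*(D + (50 - 2*D)) = -2*(50 - D) = -100 + 2*D)
(c(-71 - 1*82, 103) - 14160)/(-17233 + 11479) = ((-100 + 2*(-71 - 1*82)) - 14160)/(-17233 + 11479) = ((-100 + 2*(-71 - 82)) - 14160)/(-5754) = ((-100 + 2*(-153)) - 14160)*(-1/5754) = ((-100 - 306) - 14160)*(-1/5754) = (-406 - 14160)*(-1/5754) = -14566*(-1/5754) = 7283/2877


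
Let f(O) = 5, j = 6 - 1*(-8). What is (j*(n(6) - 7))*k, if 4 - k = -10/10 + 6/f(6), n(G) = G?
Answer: -266/5 ≈ -53.200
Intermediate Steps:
j = 14 (j = 6 + 8 = 14)
k = 19/5 (k = 4 - (-10/10 + 6/5) = 4 - (-10*⅒ + 6*(⅕)) = 4 - (-1 + 6/5) = 4 - 1*⅕ = 4 - ⅕ = 19/5 ≈ 3.8000)
(j*(n(6) - 7))*k = (14*(6 - 7))*(19/5) = (14*(-1))*(19/5) = -14*19/5 = -266/5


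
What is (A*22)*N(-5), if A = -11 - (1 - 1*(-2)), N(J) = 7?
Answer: -2156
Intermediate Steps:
A = -14 (A = -11 - (1 + 2) = -11 - 1*3 = -11 - 3 = -14)
(A*22)*N(-5) = -14*22*7 = -308*7 = -2156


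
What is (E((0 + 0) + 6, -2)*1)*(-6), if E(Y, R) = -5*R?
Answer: -60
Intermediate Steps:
(E((0 + 0) + 6, -2)*1)*(-6) = (-5*(-2)*1)*(-6) = (10*1)*(-6) = 10*(-6) = -60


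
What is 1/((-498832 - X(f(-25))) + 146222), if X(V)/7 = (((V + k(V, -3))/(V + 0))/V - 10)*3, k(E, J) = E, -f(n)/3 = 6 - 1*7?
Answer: -1/352414 ≈ -2.8376e-6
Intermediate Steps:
f(n) = 3 (f(n) = -3*(6 - 1*7) = -3*(6 - 7) = -3*(-1) = 3)
X(V) = -210 + 42/V (X(V) = 7*((((V + V)/(V + 0))/V - 10)*3) = 7*((((2*V)/V)/V - 10)*3) = 7*((2/V - 10)*3) = 7*((-10 + 2/V)*3) = 7*(-30 + 6/V) = -210 + 42/V)
1/((-498832 - X(f(-25))) + 146222) = 1/((-498832 - (-210 + 42/3)) + 146222) = 1/((-498832 - (-210 + 42*(⅓))) + 146222) = 1/((-498832 - (-210 + 14)) + 146222) = 1/((-498832 - 1*(-196)) + 146222) = 1/((-498832 + 196) + 146222) = 1/(-498636 + 146222) = 1/(-352414) = -1/352414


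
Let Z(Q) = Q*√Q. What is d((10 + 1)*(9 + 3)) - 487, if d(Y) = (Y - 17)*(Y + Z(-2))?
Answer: 14693 - 230*I*√2 ≈ 14693.0 - 325.27*I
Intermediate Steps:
Z(Q) = Q^(3/2)
d(Y) = (-17 + Y)*(Y - 2*I*√2) (d(Y) = (Y - 17)*(Y + (-2)^(3/2)) = (-17 + Y)*(Y - 2*I*√2))
d((10 + 1)*(9 + 3)) - 487 = (((10 + 1)*(9 + 3))² - 17*(10 + 1)*(9 + 3) + 34*I*√2 - 2*I*(10 + 1)*(9 + 3)*√2) - 487 = ((11*12)² - 187*12 + 34*I*√2 - 2*I*11*12*√2) - 487 = (132² - 17*132 + 34*I*√2 - 2*I*132*√2) - 487 = (17424 - 2244 + 34*I*√2 - 264*I*√2) - 487 = (15180 - 230*I*√2) - 487 = 14693 - 230*I*√2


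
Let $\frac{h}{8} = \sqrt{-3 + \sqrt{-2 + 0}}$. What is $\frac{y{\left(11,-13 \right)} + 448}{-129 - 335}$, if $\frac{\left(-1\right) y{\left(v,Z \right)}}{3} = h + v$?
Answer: $- \frac{415}{464} + \frac{3 \sqrt{-3 + i \sqrt{2}}}{58} \approx -0.87382 + 0.091922 i$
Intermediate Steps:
$h = 8 \sqrt{-3 + i \sqrt{2}}$ ($h = 8 \sqrt{-3 + \sqrt{-2 + 0}} = 8 \sqrt{-3 + \sqrt{-2}} = 8 \sqrt{-3 + i \sqrt{2}} \approx 3.1831 + 14.217 i$)
$y{\left(v,Z \right)} = - 24 \sqrt{-3 + i \sqrt{2}} - 3 v$ ($y{\left(v,Z \right)} = - 3 \left(8 \sqrt{-3 + i \sqrt{2}} + v\right) = - 3 \left(v + 8 \sqrt{-3 + i \sqrt{2}}\right) = - 24 \sqrt{-3 + i \sqrt{2}} - 3 v$)
$\frac{y{\left(11,-13 \right)} + 448}{-129 - 335} = \frac{\left(- 24 \sqrt{-3 + i \sqrt{2}} - 33\right) + 448}{-129 - 335} = \frac{\left(- 24 \sqrt{-3 + i \sqrt{2}} - 33\right) + 448}{-464} = \left(\left(-33 - 24 \sqrt{-3 + i \sqrt{2}}\right) + 448\right) \left(- \frac{1}{464}\right) = \left(415 - 24 \sqrt{-3 + i \sqrt{2}}\right) \left(- \frac{1}{464}\right) = - \frac{415}{464} + \frac{3 \sqrt{-3 + i \sqrt{2}}}{58}$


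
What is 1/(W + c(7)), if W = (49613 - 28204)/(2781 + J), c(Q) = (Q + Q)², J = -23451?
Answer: 20670/4029911 ≈ 0.0051291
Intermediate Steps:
c(Q) = 4*Q² (c(Q) = (2*Q)² = 4*Q²)
W = -21409/20670 (W = (49613 - 28204)/(2781 - 23451) = 21409/(-20670) = 21409*(-1/20670) = -21409/20670 ≈ -1.0358)
1/(W + c(7)) = 1/(-21409/20670 + 4*7²) = 1/(-21409/20670 + 4*49) = 1/(-21409/20670 + 196) = 1/(4029911/20670) = 20670/4029911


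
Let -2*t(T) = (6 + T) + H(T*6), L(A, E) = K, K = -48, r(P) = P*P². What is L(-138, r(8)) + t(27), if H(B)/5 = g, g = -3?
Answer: -57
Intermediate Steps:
H(B) = -15 (H(B) = 5*(-3) = -15)
r(P) = P³
L(A, E) = -48
t(T) = 9/2 - T/2 (t(T) = -((6 + T) - 15)/2 = -(-9 + T)/2 = 9/2 - T/2)
L(-138, r(8)) + t(27) = -48 + (9/2 - ½*27) = -48 + (9/2 - 27/2) = -48 - 9 = -57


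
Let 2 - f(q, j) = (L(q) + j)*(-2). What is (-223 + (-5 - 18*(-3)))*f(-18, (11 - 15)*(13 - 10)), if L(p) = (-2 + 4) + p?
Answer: 9396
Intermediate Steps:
L(p) = 2 + p
f(q, j) = 6 + 2*j + 2*q (f(q, j) = 2 - ((2 + q) + j)*(-2) = 2 - (2 + j + q)*(-2) = 2 - (-4 - 2*j - 2*q) = 2 + (4 + 2*j + 2*q) = 6 + 2*j + 2*q)
(-223 + (-5 - 18*(-3)))*f(-18, (11 - 15)*(13 - 10)) = (-223 + (-5 - 18*(-3)))*(6 + 2*((11 - 15)*(13 - 10)) + 2*(-18)) = (-223 + (-5 + 54))*(6 + 2*(-4*3) - 36) = (-223 + 49)*(6 + 2*(-12) - 36) = -174*(6 - 24 - 36) = -174*(-54) = 9396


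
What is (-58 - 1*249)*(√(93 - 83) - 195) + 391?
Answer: 60256 - 307*√10 ≈ 59285.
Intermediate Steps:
(-58 - 1*249)*(√(93 - 83) - 195) + 391 = (-58 - 249)*(√10 - 195) + 391 = -307*(-195 + √10) + 391 = (59865 - 307*√10) + 391 = 60256 - 307*√10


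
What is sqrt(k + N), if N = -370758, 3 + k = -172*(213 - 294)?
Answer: 11*I*sqrt(2949) ≈ 597.35*I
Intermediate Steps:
k = 13929 (k = -3 - 172*(213 - 294) = -3 - 172*(-81) = -3 + 13932 = 13929)
sqrt(k + N) = sqrt(13929 - 370758) = sqrt(-356829) = 11*I*sqrt(2949)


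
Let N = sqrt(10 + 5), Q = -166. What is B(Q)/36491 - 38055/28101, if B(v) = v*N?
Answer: -12685/9367 - 166*sqrt(15)/36491 ≈ -1.3718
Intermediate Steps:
N = sqrt(15) ≈ 3.8730
B(v) = v*sqrt(15)
B(Q)/36491 - 38055/28101 = -166*sqrt(15)/36491 - 38055/28101 = -166*sqrt(15)*(1/36491) - 38055*1/28101 = -166*sqrt(15)/36491 - 12685/9367 = -12685/9367 - 166*sqrt(15)/36491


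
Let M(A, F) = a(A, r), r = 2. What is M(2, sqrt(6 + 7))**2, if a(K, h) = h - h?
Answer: 0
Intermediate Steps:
a(K, h) = 0
M(A, F) = 0
M(2, sqrt(6 + 7))**2 = 0**2 = 0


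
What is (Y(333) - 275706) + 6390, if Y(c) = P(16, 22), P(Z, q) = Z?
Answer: -269300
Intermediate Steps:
Y(c) = 16
(Y(333) - 275706) + 6390 = (16 - 275706) + 6390 = -275690 + 6390 = -269300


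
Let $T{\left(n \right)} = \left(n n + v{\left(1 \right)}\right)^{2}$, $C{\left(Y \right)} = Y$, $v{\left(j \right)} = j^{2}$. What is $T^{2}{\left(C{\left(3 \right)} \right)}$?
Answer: $10000$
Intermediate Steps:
$T{\left(n \right)} = \left(1 + n^{2}\right)^{2}$ ($T{\left(n \right)} = \left(n n + 1^{2}\right)^{2} = \left(n^{2} + 1\right)^{2} = \left(1 + n^{2}\right)^{2}$)
$T^{2}{\left(C{\left(3 \right)} \right)} = \left(\left(1 + 3^{2}\right)^{2}\right)^{2} = \left(\left(1 + 9\right)^{2}\right)^{2} = \left(10^{2}\right)^{2} = 100^{2} = 10000$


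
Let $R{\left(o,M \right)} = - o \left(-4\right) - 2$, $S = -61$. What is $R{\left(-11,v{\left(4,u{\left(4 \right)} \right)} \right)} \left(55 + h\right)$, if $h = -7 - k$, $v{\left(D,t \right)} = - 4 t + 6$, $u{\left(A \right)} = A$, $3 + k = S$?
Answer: $-5152$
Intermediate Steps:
$k = -64$ ($k = -3 - 61 = -64$)
$v{\left(D,t \right)} = 6 - 4 t$
$R{\left(o,M \right)} = -2 + 4 o$ ($R{\left(o,M \right)} = 4 o - 2 = -2 + 4 o$)
$h = 57$ ($h = -7 - -64 = -7 + 64 = 57$)
$R{\left(-11,v{\left(4,u{\left(4 \right)} \right)} \right)} \left(55 + h\right) = \left(-2 + 4 \left(-11\right)\right) \left(55 + 57\right) = \left(-2 - 44\right) 112 = \left(-46\right) 112 = -5152$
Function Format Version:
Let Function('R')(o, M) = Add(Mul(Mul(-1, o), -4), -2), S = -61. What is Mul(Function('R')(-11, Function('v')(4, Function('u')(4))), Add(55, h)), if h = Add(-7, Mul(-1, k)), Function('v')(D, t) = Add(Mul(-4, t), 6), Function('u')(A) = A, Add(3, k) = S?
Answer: -5152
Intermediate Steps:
k = -64 (k = Add(-3, -61) = -64)
Function('v')(D, t) = Add(6, Mul(-4, t))
Function('R')(o, M) = Add(-2, Mul(4, o)) (Function('R')(o, M) = Add(Mul(4, o), -2) = Add(-2, Mul(4, o)))
h = 57 (h = Add(-7, Mul(-1, -64)) = Add(-7, 64) = 57)
Mul(Function('R')(-11, Function('v')(4, Function('u')(4))), Add(55, h)) = Mul(Add(-2, Mul(4, -11)), Add(55, 57)) = Mul(Add(-2, -44), 112) = Mul(-46, 112) = -5152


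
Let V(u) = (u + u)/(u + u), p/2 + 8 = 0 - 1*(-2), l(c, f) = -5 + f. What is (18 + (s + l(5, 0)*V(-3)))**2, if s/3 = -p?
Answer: 2401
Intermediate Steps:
p = -12 (p = -16 + 2*(0 - 1*(-2)) = -16 + 2*(0 + 2) = -16 + 2*2 = -16 + 4 = -12)
V(u) = 1 (V(u) = (2*u)/((2*u)) = (2*u)*(1/(2*u)) = 1)
s = 36 (s = 3*(-1*(-12)) = 3*12 = 36)
(18 + (s + l(5, 0)*V(-3)))**2 = (18 + (36 + (-5 + 0)*1))**2 = (18 + (36 - 5*1))**2 = (18 + (36 - 5))**2 = (18 + 31)**2 = 49**2 = 2401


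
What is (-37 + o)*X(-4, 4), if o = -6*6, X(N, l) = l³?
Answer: -4672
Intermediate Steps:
o = -36
(-37 + o)*X(-4, 4) = (-37 - 36)*4³ = -73*64 = -4672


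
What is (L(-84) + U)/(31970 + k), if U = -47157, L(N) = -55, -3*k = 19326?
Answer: -11803/6382 ≈ -1.8494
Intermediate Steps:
k = -6442 (k = -⅓*19326 = -6442)
(L(-84) + U)/(31970 + k) = (-55 - 47157)/(31970 - 6442) = -47212/25528 = -47212*1/25528 = -11803/6382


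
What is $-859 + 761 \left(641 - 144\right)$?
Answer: $377358$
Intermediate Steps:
$-859 + 761 \left(641 - 144\right) = -859 + 761 \cdot 497 = -859 + 378217 = 377358$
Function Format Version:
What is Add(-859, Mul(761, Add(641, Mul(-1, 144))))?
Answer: 377358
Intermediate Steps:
Add(-859, Mul(761, Add(641, Mul(-1, 144)))) = Add(-859, Mul(761, Add(641, -144))) = Add(-859, Mul(761, 497)) = Add(-859, 378217) = 377358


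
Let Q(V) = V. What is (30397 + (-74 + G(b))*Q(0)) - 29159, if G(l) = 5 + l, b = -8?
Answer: 1238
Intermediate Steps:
(30397 + (-74 + G(b))*Q(0)) - 29159 = (30397 + (-74 + (5 - 8))*0) - 29159 = (30397 + (-74 - 3)*0) - 29159 = (30397 - 77*0) - 29159 = (30397 + 0) - 29159 = 30397 - 29159 = 1238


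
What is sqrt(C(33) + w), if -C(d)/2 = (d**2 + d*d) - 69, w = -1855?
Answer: I*sqrt(6073) ≈ 77.929*I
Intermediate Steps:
C(d) = 138 - 4*d**2 (C(d) = -2*((d**2 + d*d) - 69) = -2*((d**2 + d**2) - 69) = -2*(2*d**2 - 69) = -2*(-69 + 2*d**2) = 138 - 4*d**2)
sqrt(C(33) + w) = sqrt((138 - 4*33**2) - 1855) = sqrt((138 - 4*1089) - 1855) = sqrt((138 - 4356) - 1855) = sqrt(-4218 - 1855) = sqrt(-6073) = I*sqrt(6073)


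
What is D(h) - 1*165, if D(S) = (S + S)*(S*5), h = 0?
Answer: -165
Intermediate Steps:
D(S) = 10*S² (D(S) = (2*S)*(5*S) = 10*S²)
D(h) - 1*165 = 10*0² - 1*165 = 10*0 - 165 = 0 - 165 = -165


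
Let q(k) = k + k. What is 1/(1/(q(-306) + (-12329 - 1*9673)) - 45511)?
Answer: -22614/1029185755 ≈ -2.1973e-5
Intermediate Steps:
q(k) = 2*k
1/(1/(q(-306) + (-12329 - 1*9673)) - 45511) = 1/(1/(2*(-306) + (-12329 - 1*9673)) - 45511) = 1/(1/(-612 + (-12329 - 9673)) - 45511) = 1/(1/(-612 - 22002) - 45511) = 1/(1/(-22614) - 45511) = 1/(-1/22614 - 45511) = 1/(-1029185755/22614) = -22614/1029185755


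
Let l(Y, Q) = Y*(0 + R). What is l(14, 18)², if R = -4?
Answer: 3136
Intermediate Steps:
l(Y, Q) = -4*Y (l(Y, Q) = Y*(0 - 4) = Y*(-4) = -4*Y)
l(14, 18)² = (-4*14)² = (-56)² = 3136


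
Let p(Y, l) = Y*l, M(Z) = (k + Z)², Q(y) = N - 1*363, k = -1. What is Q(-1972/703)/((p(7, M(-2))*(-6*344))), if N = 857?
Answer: -247/65016 ≈ -0.0037991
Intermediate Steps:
Q(y) = 494 (Q(y) = 857 - 1*363 = 857 - 363 = 494)
M(Z) = (-1 + Z)²
Q(-1972/703)/((p(7, M(-2))*(-6*344))) = 494/(((7*(-1 - 2)²)*(-6*344))) = 494/(((7*(-3)²)*(-2064))) = 494/(((7*9)*(-2064))) = 494/((63*(-2064))) = 494/(-130032) = 494*(-1/130032) = -247/65016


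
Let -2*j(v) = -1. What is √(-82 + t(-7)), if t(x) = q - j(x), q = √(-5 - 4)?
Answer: √(-330 + 12*I)/2 ≈ 0.16512 + 9.0845*I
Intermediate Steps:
j(v) = ½ (j(v) = -½*(-1) = ½)
q = 3*I (q = √(-9) = 3*I ≈ 3.0*I)
t(x) = -½ + 3*I (t(x) = 3*I - 1*½ = 3*I - ½ = -½ + 3*I)
√(-82 + t(-7)) = √(-82 + (-½ + 3*I)) = √(-165/2 + 3*I)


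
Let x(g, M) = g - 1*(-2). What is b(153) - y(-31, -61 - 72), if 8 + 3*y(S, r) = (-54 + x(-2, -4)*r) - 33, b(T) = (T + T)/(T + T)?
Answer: 98/3 ≈ 32.667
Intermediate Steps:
b(T) = 1 (b(T) = (2*T)/((2*T)) = (2*T)*(1/(2*T)) = 1)
x(g, M) = 2 + g (x(g, M) = g + 2 = 2 + g)
y(S, r) = -95/3 (y(S, r) = -8/3 + ((-54 + (2 - 2)*r) - 33)/3 = -8/3 + ((-54 + 0*r) - 33)/3 = -8/3 + ((-54 + 0) - 33)/3 = -8/3 + (-54 - 33)/3 = -8/3 + (1/3)*(-87) = -8/3 - 29 = -95/3)
b(153) - y(-31, -61 - 72) = 1 - 1*(-95/3) = 1 + 95/3 = 98/3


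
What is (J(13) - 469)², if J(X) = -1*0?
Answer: 219961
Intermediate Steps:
J(X) = 0
(J(13) - 469)² = (0 - 469)² = (-469)² = 219961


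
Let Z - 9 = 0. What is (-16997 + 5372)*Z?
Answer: -104625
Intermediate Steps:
Z = 9 (Z = 9 + 0 = 9)
(-16997 + 5372)*Z = (-16997 + 5372)*9 = -11625*9 = -104625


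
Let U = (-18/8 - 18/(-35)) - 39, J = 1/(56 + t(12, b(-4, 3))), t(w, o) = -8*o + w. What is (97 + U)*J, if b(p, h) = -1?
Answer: 7877/10640 ≈ 0.74032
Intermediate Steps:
t(w, o) = w - 8*o
J = 1/76 (J = 1/(56 + (12 - 8*(-1))) = 1/(56 + (12 + 8)) = 1/(56 + 20) = 1/76 ≈ 0.013158)
U = -5703/140 (U = (-18*1/8 - 18*(-1/35)) - 39 = (-9/4 + 18/35) - 39 = -243/140 - 39 = -5703/140 ≈ -40.736)
(97 + U)*J = (97 - 5703/140)*(1/76) = (7877/140)*(1/76) = 7877/10640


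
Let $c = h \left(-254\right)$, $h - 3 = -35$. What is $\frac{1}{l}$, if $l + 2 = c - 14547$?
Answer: $- \frac{1}{6421} \approx -0.00015574$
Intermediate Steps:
$h = -32$ ($h = 3 - 35 = -32$)
$c = 8128$ ($c = \left(-32\right) \left(-254\right) = 8128$)
$l = -6421$ ($l = -2 + \left(8128 - 14547\right) = -2 - 6419 = -6421$)
$\frac{1}{l} = \frac{1}{-6421} = - \frac{1}{6421}$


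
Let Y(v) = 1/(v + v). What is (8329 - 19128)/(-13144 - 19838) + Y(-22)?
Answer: 221087/725604 ≈ 0.30469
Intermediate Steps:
Y(v) = 1/(2*v)
(8329 - 19128)/(-13144 - 19838) + Y(-22) = (8329 - 19128)/(-13144 - 19838) + (1/2)/(-22) = -10799/(-32982) + (1/2)*(-1/22) = -10799*(-1/32982) - 1/44 = 10799/32982 - 1/44 = 221087/725604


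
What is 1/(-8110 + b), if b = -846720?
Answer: -1/854830 ≈ -1.1698e-6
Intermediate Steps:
1/(-8110 + b) = 1/(-8110 - 846720) = 1/(-854830) = -1/854830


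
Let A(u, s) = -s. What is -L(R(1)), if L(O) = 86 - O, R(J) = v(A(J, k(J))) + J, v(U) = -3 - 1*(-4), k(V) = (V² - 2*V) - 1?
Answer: -84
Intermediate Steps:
k(V) = -1 + V² - 2*V
v(U) = 1 (v(U) = -3 + 4 = 1)
R(J) = 1 + J
-L(R(1)) = -(86 - (1 + 1)) = -(86 - 1*2) = -(86 - 2) = -1*84 = -84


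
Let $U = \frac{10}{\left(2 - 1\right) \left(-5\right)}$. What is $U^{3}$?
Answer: $-8$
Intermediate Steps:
$U = -2$ ($U = \frac{10}{1 \left(-5\right)} = \frac{10}{-5} = 10 \left(- \frac{1}{5}\right) = -2$)
$U^{3} = \left(-2\right)^{3} = -8$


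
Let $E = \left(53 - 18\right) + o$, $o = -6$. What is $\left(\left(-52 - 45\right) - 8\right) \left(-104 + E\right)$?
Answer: $7875$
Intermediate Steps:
$E = 29$ ($E = \left(53 - 18\right) - 6 = 35 - 6 = 29$)
$\left(\left(-52 - 45\right) - 8\right) \left(-104 + E\right) = \left(\left(-52 - 45\right) - 8\right) \left(-104 + 29\right) = \left(-97 - 8\right) \left(-75\right) = \left(-105\right) \left(-75\right) = 7875$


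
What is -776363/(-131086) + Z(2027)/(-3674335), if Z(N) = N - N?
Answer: 776363/131086 ≈ 5.9225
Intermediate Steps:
Z(N) = 0
-776363/(-131086) + Z(2027)/(-3674335) = -776363/(-131086) + 0/(-3674335) = -776363*(-1/131086) + 0*(-1/3674335) = 776363/131086 + 0 = 776363/131086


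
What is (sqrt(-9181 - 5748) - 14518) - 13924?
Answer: -28442 + I*sqrt(14929) ≈ -28442.0 + 122.18*I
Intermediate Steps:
(sqrt(-9181 - 5748) - 14518) - 13924 = (sqrt(-14929) - 14518) - 13924 = (I*sqrt(14929) - 14518) - 13924 = (-14518 + I*sqrt(14929)) - 13924 = -28442 + I*sqrt(14929)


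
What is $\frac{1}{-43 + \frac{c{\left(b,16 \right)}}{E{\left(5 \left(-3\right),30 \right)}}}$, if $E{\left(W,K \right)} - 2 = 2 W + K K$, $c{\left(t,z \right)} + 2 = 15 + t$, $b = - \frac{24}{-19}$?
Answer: $- \frac{16568}{712153} \approx -0.023265$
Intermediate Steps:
$b = \frac{24}{19}$ ($b = \left(-24\right) \left(- \frac{1}{19}\right) = \frac{24}{19} \approx 1.2632$)
$c{\left(t,z \right)} = 13 + t$ ($c{\left(t,z \right)} = -2 + \left(15 + t\right) = 13 + t$)
$E{\left(W,K \right)} = 2 + K^{2} + 2 W$ ($E{\left(W,K \right)} = 2 + \left(2 W + K K\right) = 2 + \left(2 W + K^{2}\right) = 2 + \left(K^{2} + 2 W\right) = 2 + K^{2} + 2 W$)
$\frac{1}{-43 + \frac{c{\left(b,16 \right)}}{E{\left(5 \left(-3\right),30 \right)}}} = \frac{1}{-43 + \frac{13 + \frac{24}{19}}{2 + 30^{2} + 2 \cdot 5 \left(-3\right)}} = \frac{1}{-43 + \frac{271}{19 \left(2 + 900 + 2 \left(-15\right)\right)}} = \frac{1}{-43 + \frac{271}{19 \left(2 + 900 - 30\right)}} = \frac{1}{-43 + \frac{271}{19 \cdot 872}} = \frac{1}{-43 + \frac{271}{19} \cdot \frac{1}{872}} = \frac{1}{-43 + \frac{271}{16568}} = \frac{1}{- \frac{712153}{16568}} = - \frac{16568}{712153}$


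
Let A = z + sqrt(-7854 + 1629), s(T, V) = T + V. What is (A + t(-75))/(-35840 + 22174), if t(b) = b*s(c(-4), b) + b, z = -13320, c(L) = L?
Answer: 3735/6833 - 5*I*sqrt(249)/13666 ≈ 0.54661 - 0.0057734*I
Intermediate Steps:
A = -13320 + 5*I*sqrt(249) (A = -13320 + sqrt(-7854 + 1629) = -13320 + sqrt(-6225) = -13320 + 5*I*sqrt(249) ≈ -13320.0 + 78.899*I)
t(b) = b + b*(-4 + b) (t(b) = b*(-4 + b) + b = b + b*(-4 + b))
(A + t(-75))/(-35840 + 22174) = ((-13320 + 5*I*sqrt(249)) - 75*(-3 - 75))/(-35840 + 22174) = ((-13320 + 5*I*sqrt(249)) - 75*(-78))/(-13666) = ((-13320 + 5*I*sqrt(249)) + 5850)*(-1/13666) = (-7470 + 5*I*sqrt(249))*(-1/13666) = 3735/6833 - 5*I*sqrt(249)/13666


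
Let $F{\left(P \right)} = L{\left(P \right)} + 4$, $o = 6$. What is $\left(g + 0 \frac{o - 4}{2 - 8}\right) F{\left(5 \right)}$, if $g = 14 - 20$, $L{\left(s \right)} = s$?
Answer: $-54$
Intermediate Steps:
$g = -6$ ($g = 14 - 20 = -6$)
$F{\left(P \right)} = 4 + P$ ($F{\left(P \right)} = P + 4 = 4 + P$)
$\left(g + 0 \frac{o - 4}{2 - 8}\right) F{\left(5 \right)} = \left(-6 + 0 \frac{6 - 4}{2 - 8}\right) \left(4 + 5\right) = \left(-6 + 0 \frac{2}{-6}\right) 9 = \left(-6 + 0 \cdot 2 \left(- \frac{1}{6}\right)\right) 9 = \left(-6 + 0 \left(- \frac{1}{3}\right)\right) 9 = \left(-6 + 0\right) 9 = \left(-6\right) 9 = -54$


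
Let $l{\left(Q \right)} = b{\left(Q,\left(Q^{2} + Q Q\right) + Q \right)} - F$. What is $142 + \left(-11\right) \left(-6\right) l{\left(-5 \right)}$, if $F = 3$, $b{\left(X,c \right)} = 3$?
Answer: $142$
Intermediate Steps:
$l{\left(Q \right)} = 0$ ($l{\left(Q \right)} = 3 - 3 = 0$)
$142 + \left(-11\right) \left(-6\right) l{\left(-5 \right)} = 142 + \left(-11\right) \left(-6\right) 0 = 142 + 66 \cdot 0 = 142 + 0 = 142$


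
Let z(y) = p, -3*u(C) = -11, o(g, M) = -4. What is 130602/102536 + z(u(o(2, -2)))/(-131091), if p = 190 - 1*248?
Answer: 8563346935/6720773388 ≈ 1.2742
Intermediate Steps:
u(C) = 11/3 (u(C) = -1/3*(-11) = 11/3)
p = -58 (p = 190 - 248 = -58)
z(y) = -58
130602/102536 + z(u(o(2, -2)))/(-131091) = 130602/102536 - 58/(-131091) = 130602*(1/102536) - 58*(-1/131091) = 65301/51268 + 58/131091 = 8563346935/6720773388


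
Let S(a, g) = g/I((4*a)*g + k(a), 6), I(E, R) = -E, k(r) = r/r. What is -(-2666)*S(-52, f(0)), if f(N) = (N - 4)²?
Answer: 42656/3327 ≈ 12.821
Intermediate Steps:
k(r) = 1
f(N) = (-4 + N)²
S(a, g) = g/(-1 - 4*a*g) (S(a, g) = g/((-((4*a)*g + 1))) = g/((-(4*a*g + 1))) = g/((-(1 + 4*a*g))) = g/(-1 - 4*a*g))
-(-2666)*S(-52, f(0)) = -(-2666)*(-(-4 + 0)²/(1 + 4*(-52)*(-4 + 0)²)) = -(-2666)*(-1*(-4)²/(1 + 4*(-52)*(-4)²)) = -(-2666)*(-1*16/(1 + 4*(-52)*16)) = -(-2666)*(-1*16/(1 - 3328)) = -(-2666)*(-1*16/(-3327)) = -(-2666)*(-1*16*(-1/3327)) = -(-2666)*16/3327 = -1*(-42656/3327) = 42656/3327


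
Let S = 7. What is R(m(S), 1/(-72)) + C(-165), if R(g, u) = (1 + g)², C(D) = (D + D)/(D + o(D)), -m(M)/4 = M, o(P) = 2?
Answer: 119157/163 ≈ 731.02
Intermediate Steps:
m(M) = -4*M
C(D) = 2*D/(2 + D) (C(D) = (D + D)/(D + 2) = (2*D)/(2 + D) = 2*D/(2 + D))
R(m(S), 1/(-72)) + C(-165) = (1 - 4*7)² + 2*(-165)/(2 - 165) = (1 - 28)² + 2*(-165)/(-163) = (-27)² + 2*(-165)*(-1/163) = 729 + 330/163 = 119157/163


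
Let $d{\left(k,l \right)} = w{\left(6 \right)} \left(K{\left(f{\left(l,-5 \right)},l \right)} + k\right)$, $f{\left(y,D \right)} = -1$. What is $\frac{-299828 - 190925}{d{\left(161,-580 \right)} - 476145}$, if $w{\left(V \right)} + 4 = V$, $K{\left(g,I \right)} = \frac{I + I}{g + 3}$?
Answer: $\frac{490753}{476983} \approx 1.0289$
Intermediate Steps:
$K{\left(g,I \right)} = \frac{2 I}{3 + g}$
$w{\left(V \right)} = -4 + V$
$d{\left(k,l \right)} = 2 k + 2 l$ ($d{\left(k,l \right)} = \left(-4 + 6\right) \left(\frac{2 l}{3 - 1} + k\right) = 2 \left(\frac{2 l}{2} + k\right) = 2 \left(2 l \frac{1}{2} + k\right) = 2 \left(l + k\right) = 2 \left(k + l\right) = 2 k + 2 l$)
$\frac{-299828 - 190925}{d{\left(161,-580 \right)} - 476145} = \frac{-299828 - 190925}{\left(2 \cdot 161 + 2 \left(-580\right)\right) - 476145} = - \frac{490753}{\left(322 - 1160\right) - 476145} = - \frac{490753}{-838 - 476145} = - \frac{490753}{-476983} = \left(-490753\right) \left(- \frac{1}{476983}\right) = \frac{490753}{476983}$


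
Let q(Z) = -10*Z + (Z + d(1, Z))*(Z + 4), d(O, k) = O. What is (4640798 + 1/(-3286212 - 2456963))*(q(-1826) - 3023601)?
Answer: 8523842110392433041/5743175 ≈ 1.4842e+12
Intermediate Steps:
q(Z) = -10*Z + (1 + Z)*(4 + Z) (q(Z) = -10*Z + (Z + 1)*(Z + 4) = -10*Z + (1 + Z)*(4 + Z))
(4640798 + 1/(-3286212 - 2456963))*(q(-1826) - 3023601) = (4640798 + 1/(-3286212 - 2456963))*((4 + (-1826)**2 - 5*(-1826)) - 3023601) = (4640798 + 1/(-5743175))*((4 + 3334276 + 9130) - 3023601) = (4640798 - 1/5743175)*(3343410 - 3023601) = (26652915053649/5743175)*319809 = 8523842110392433041/5743175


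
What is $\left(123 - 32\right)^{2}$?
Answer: $8281$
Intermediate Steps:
$\left(123 - 32\right)^{2} = 91^{2} = 8281$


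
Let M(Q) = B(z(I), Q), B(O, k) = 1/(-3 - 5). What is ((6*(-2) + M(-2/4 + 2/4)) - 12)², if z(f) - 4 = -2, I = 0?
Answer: 37249/64 ≈ 582.02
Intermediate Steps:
z(f) = 2 (z(f) = 4 - 2 = 2)
B(O, k) = -⅛ (B(O, k) = 1/(-8) = -⅛)
M(Q) = -⅛
((6*(-2) + M(-2/4 + 2/4)) - 12)² = ((6*(-2) - ⅛) - 12)² = ((-12 - ⅛) - 12)² = (-97/8 - 12)² = (-193/8)² = 37249/64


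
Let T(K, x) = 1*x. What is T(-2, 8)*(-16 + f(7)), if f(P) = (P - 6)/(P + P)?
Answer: -892/7 ≈ -127.43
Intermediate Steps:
T(K, x) = x
f(P) = (-6 + P)/(2*P) (f(P) = (-6 + P)/((2*P)) = (-6 + P)*(1/(2*P)) = (-6 + P)/(2*P))
T(-2, 8)*(-16 + f(7)) = 8*(-16 + (½)*(-6 + 7)/7) = 8*(-16 + (½)*(⅐)*1) = 8*(-16 + 1/14) = 8*(-223/14) = -892/7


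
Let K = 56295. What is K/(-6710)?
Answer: -11259/1342 ≈ -8.3897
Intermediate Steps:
K/(-6710) = 56295/(-6710) = 56295*(-1/6710) = -11259/1342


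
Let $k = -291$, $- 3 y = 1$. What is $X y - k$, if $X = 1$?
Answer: $\frac{872}{3} \approx 290.67$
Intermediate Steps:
$y = - \frac{1}{3}$ ($y = \left(- \frac{1}{3}\right) 1 = - \frac{1}{3} \approx -0.33333$)
$X y - k = 1 \left(- \frac{1}{3}\right) - -291 = - \frac{1}{3} + 291 = \frac{872}{3}$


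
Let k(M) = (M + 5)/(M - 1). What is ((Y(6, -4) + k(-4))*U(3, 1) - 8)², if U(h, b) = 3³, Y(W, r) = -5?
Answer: 550564/25 ≈ 22023.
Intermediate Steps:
U(h, b) = 27
k(M) = (5 + M)/(-1 + M)
((Y(6, -4) + k(-4))*U(3, 1) - 8)² = ((-5 + (5 - 4)/(-1 - 4))*27 - 8)² = ((-5 + 1/(-5))*27 - 8)² = ((-5 - ⅕*1)*27 - 8)² = ((-5 - ⅕)*27 - 8)² = (-26/5*27 - 8)² = (-702/5 - 8)² = (-742/5)² = 550564/25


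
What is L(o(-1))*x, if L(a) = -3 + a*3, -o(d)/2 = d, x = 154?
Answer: 462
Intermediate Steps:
o(d) = -2*d
L(a) = -3 + 3*a
L(o(-1))*x = (-3 + 3*(-2*(-1)))*154 = (-3 + 3*2)*154 = (-3 + 6)*154 = 3*154 = 462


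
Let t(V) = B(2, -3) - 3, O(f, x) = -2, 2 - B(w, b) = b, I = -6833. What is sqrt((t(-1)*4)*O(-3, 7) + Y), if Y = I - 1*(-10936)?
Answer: sqrt(4087) ≈ 63.930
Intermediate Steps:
B(w, b) = 2 - b
t(V) = 2 (t(V) = (2 - 1*(-3)) - 3 = (2 + 3) - 3 = 5 - 3 = 2)
Y = 4103 (Y = -6833 - 1*(-10936) = -6833 + 10936 = 4103)
sqrt((t(-1)*4)*O(-3, 7) + Y) = sqrt((2*4)*(-2) + 4103) = sqrt(8*(-2) + 4103) = sqrt(-16 + 4103) = sqrt(4087)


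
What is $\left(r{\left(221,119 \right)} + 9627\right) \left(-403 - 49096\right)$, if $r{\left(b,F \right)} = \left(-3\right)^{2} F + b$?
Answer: $-540479581$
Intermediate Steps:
$r{\left(b,F \right)} = b + 9 F$ ($r{\left(b,F \right)} = 9 F + b = b + 9 F$)
$\left(r{\left(221,119 \right)} + 9627\right) \left(-403 - 49096\right) = \left(\left(221 + 9 \cdot 119\right) + 9627\right) \left(-403 - 49096\right) = \left(\left(221 + 1071\right) + 9627\right) \left(-49499\right) = \left(1292 + 9627\right) \left(-49499\right) = 10919 \left(-49499\right) = -540479581$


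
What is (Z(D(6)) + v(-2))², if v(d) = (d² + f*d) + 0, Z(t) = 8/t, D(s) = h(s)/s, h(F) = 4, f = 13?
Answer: 100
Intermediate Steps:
D(s) = 4/s
v(d) = d² + 13*d (v(d) = (d² + 13*d) + 0 = d² + 13*d)
(Z(D(6)) + v(-2))² = (8/((4/6)) - 2*(13 - 2))² = (8/((4*(⅙))) - 2*11)² = (8/(⅔) - 22)² = (8*(3/2) - 22)² = (12 - 22)² = (-10)² = 100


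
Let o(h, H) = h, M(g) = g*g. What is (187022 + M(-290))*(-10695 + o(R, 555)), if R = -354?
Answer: -2995626978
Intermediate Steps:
M(g) = g²
(187022 + M(-290))*(-10695 + o(R, 555)) = (187022 + (-290)²)*(-10695 - 354) = (187022 + 84100)*(-11049) = 271122*(-11049) = -2995626978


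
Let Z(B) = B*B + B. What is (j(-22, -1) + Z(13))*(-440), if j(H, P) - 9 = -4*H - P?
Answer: -123200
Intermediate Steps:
j(H, P) = 9 - P - 4*H (j(H, P) = 9 + (-4*H - P) = 9 + (-P - 4*H) = 9 - P - 4*H)
Z(B) = B + B² (Z(B) = B² + B = B + B²)
(j(-22, -1) + Z(13))*(-440) = ((9 - 1*(-1) - 4*(-22)) + 13*(1 + 13))*(-440) = ((9 + 1 + 88) + 13*14)*(-440) = (98 + 182)*(-440) = 280*(-440) = -123200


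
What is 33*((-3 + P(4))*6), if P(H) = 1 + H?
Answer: 396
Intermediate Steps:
33*((-3 + P(4))*6) = 33*((-3 + (1 + 4))*6) = 33*((-3 + 5)*6) = 33*(2*6) = 33*12 = 396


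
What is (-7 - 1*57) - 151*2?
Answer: -366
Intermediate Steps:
(-7 - 1*57) - 151*2 = (-7 - 57) - 302 = -64 - 302 = -366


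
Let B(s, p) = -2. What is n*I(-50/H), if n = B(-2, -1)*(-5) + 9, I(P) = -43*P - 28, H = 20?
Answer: 3021/2 ≈ 1510.5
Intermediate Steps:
I(P) = -28 - 43*P
n = 19 (n = -2*(-5) + 9 = 10 + 9 = 19)
n*I(-50/H) = 19*(-28 - (-2150)/20) = 19*(-28 - 43*(-5/2)) = 19*(-28 + 215/2) = 19*(159/2) = 3021/2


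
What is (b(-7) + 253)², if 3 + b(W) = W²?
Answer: 89401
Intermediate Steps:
b(W) = -3 + W²
(b(-7) + 253)² = ((-3 + (-7)²) + 253)² = ((-3 + 49) + 253)² = (46 + 253)² = 299² = 89401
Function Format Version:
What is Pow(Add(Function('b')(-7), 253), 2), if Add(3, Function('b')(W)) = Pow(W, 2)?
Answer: 89401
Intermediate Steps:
Function('b')(W) = Add(-3, Pow(W, 2))
Pow(Add(Function('b')(-7), 253), 2) = Pow(Add(Add(-3, Pow(-7, 2)), 253), 2) = Pow(Add(Add(-3, 49), 253), 2) = Pow(Add(46, 253), 2) = Pow(299, 2) = 89401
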